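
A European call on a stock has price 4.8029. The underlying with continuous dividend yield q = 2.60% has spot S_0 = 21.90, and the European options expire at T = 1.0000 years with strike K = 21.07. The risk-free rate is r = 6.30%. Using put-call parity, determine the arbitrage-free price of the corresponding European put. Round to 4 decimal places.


Put-call parity: C - P = S_0 * exp(-qT) - K * exp(-rT).
S_0 * exp(-qT) = 21.9000 * 0.97433509 = 21.33793846
K * exp(-rT) = 21.0700 * 0.93894347 = 19.78353899
P = C - S*exp(-qT) + K*exp(-rT)
P = 4.8029 - 21.33793846 + 19.78353899 = 3.2485

Answer: Put price = 3.2485


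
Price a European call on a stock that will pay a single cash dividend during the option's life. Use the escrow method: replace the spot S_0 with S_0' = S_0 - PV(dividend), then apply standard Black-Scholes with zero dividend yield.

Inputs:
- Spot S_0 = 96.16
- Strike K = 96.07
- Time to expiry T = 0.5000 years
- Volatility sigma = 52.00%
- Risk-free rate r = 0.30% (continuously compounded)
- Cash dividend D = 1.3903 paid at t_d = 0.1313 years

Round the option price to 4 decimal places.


PV(D) = D * exp(-r * t_d) = 1.3903 * 0.99960618 = 1.38975247
S_0' = S_0 - PV(D) = 96.1600 - 1.38975247 = 94.77024753
d1 = (ln(S_0'/K) + (r + sigma^2/2)*T) / (sigma*sqrt(T)) = 0.15088142
d2 = d1 - sigma*sqrt(T) = -0.21681411
exp(-rT) = 0.99850112
N(d1) = 0.55996537; N(d2) = 0.41417661
C = S_0' * N(d1) - K * exp(-rT) * N(d2) = 94.77024753 * 0.55996537 - 96.0700 * 0.99850112 * 0.41417661 = 13.3378

Answer: Price = 13.3378


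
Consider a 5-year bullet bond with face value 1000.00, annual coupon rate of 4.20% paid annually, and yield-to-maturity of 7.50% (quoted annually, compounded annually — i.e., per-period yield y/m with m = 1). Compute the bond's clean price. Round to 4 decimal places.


Coupon per period c = face * coupon_rate / m = 42.000000
Periods per year m = 1; per-period yield y/m = 0.075000
Number of cashflows N = 5
Cashflows (t years, CF_t, discount factor 1/(1+y/m)^(m*t), PV):
  t = 1.0000: CF_t = 42.000000, DF = 0.930233, PV = 39.069767
  t = 2.0000: CF_t = 42.000000, DF = 0.865333, PV = 36.343970
  t = 3.0000: CF_t = 42.000000, DF = 0.804961, PV = 33.808344
  t = 4.0000: CF_t = 42.000000, DF = 0.748801, PV = 31.449622
  t = 5.0000: CF_t = 1042.000000, DF = 0.696559, PV = 725.814095
Price P = sum_t PV_t = 866.485798

Answer: Price = 866.4858


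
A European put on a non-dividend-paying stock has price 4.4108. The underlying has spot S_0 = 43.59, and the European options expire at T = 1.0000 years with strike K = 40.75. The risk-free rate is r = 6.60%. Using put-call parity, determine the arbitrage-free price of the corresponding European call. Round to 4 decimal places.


Answer: Call price = 9.8535

Derivation:
Put-call parity: C - P = S_0 * exp(-qT) - K * exp(-rT).
S_0 * exp(-qT) = 43.5900 * 1.00000000 = 43.59000000
K * exp(-rT) = 40.7500 * 0.93613086 = 38.14733272
C = P + S*exp(-qT) - K*exp(-rT)
C = 4.4108 + 43.59000000 - 38.14733272 = 9.8535


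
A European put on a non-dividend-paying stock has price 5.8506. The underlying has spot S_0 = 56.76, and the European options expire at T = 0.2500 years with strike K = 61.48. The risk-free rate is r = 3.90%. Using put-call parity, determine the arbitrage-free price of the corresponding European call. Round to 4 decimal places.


Answer: Call price = 1.7271

Derivation:
Put-call parity: C - P = S_0 * exp(-qT) - K * exp(-rT).
S_0 * exp(-qT) = 56.7600 * 1.00000000 = 56.76000000
K * exp(-rT) = 61.4800 * 0.99029738 = 60.88348275
C = P + S*exp(-qT) - K*exp(-rT)
C = 5.8506 + 56.76000000 - 60.88348275 = 1.7271


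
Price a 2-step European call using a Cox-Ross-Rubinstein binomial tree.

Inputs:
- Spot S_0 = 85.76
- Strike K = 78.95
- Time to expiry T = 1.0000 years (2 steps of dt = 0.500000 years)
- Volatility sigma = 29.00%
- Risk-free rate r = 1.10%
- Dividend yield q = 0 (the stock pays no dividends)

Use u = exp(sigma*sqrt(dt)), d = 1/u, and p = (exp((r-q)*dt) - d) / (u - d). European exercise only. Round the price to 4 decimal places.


dt = T/N = 0.500000
u = exp(sigma*sqrt(dt)) = 1.227600; d = 1/u = 0.814598
p = (exp((r-q)*dt) - d) / (u - d) = 0.462267
Discount per step: exp(-r*dt) = 0.994515
Stock lattice S(k, i) with i counting down-moves:
  k=0: S(0,0) = 85.7600
  k=1: S(1,0) = 105.2790; S(1,1) = 69.8599
  k=2: S(2,0) = 129.2405; S(2,1) = 85.7600; S(2,2) = 56.9077
Terminal payoffs V(N, i) = max(S_T - K, 0):
  V(2,0) = 50.290451; V(2,1) = 6.810000; V(2,2) = 0.000000
Backward induction: V(k, i) = exp(-r*dt) * [p * V(k+1, i) + (1-p) * V(k+1, i+1)].
  V(1,0) = exp(-r*dt) * [p*50.290451 + (1-p)*6.810000] = 26.762001
  V(1,1) = exp(-r*dt) * [p*6.810000 + (1-p)*0.000000] = 3.130775
  V(0,0) = exp(-r*dt) * [p*26.762001 + (1-p)*3.130775] = 13.977633

Answer: Price = V(0,0) = 13.9776


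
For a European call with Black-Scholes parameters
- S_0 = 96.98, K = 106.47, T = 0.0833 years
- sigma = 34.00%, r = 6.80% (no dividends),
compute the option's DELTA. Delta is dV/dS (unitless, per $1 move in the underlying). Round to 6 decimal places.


d1 = -0.8445879586; d2 = -0.9427178725
phi(d1) = 0.2792625380; exp(-qT) = 1.0000000000; exp(-rT) = 0.9943516125
N(d1) = 0.1991704672
Delta = exp(-qT) * N(d1) = 1.0000000000 * 0.1991704672 = 0.199170

Answer: Delta = 0.199170


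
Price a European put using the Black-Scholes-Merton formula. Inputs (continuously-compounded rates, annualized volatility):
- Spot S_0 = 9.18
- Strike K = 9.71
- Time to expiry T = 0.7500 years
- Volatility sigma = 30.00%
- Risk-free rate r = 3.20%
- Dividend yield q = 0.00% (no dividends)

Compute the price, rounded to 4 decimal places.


Answer: Price = 1.1215

Derivation:
d1 = (ln(S/K) + (r - q + 0.5*sigma^2) * T) / (sigma * sqrt(T)) = 0.00623893
d2 = d1 - sigma * sqrt(T) = -0.25356869
exp(-rT) = 0.97628571; exp(-qT) = 1.00000000
P = K * exp(-rT) * N(-d2) - S_0 * exp(-qT) * N(-d1)
N(-d1) = 0.49751104; N(-d2) = 0.60008561
P = 9.7100 * 0.97628571 * 0.60008561 - 9.1800 * 1.00000000 * 0.49751104 = 1.1215


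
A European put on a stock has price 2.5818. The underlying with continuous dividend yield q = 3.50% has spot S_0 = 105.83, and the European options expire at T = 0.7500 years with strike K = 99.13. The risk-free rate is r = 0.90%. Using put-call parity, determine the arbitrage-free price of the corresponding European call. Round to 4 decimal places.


Put-call parity: C - P = S_0 * exp(-qT) - K * exp(-rT).
S_0 * exp(-qT) = 105.8300 * 0.97409154 = 103.08810728
K * exp(-rT) = 99.1300 * 0.99327273 = 98.46312573
C = P + S*exp(-qT) - K*exp(-rT)
C = 2.5818 + 103.08810728 - 98.46312573 = 7.2068

Answer: Call price = 7.2068


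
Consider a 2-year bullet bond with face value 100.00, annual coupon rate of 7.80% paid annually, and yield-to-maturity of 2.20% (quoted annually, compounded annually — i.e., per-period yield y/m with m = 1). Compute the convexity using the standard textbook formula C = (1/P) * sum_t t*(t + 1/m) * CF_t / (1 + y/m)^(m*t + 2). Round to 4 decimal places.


Answer: Convexity = 5.4808

Derivation:
Coupon per period c = face * coupon_rate / m = 7.800000
Periods per year m = 1; per-period yield y/m = 0.022000
Number of cashflows N = 2
Cashflows (t years, CF_t, discount factor 1/(1+y/m)^(m*t), PV):
  t = 1.0000: CF_t = 7.800000, DF = 0.978474, PV = 7.632094
  t = 2.0000: CF_t = 107.800000, DF = 0.957411, PV = 103.208857
Price P = sum_t PV_t = 110.840951
Convexity numerator sum_t t*(t + 1/m) * CF_t / (1+y/m)^(m*t + 2):
  t = 1.0000: term = 14.614094
  t = 2.0000: term = 592.879492
Convexity = (1/P) * sum = 607.493586 / 110.840951 = 5.480768


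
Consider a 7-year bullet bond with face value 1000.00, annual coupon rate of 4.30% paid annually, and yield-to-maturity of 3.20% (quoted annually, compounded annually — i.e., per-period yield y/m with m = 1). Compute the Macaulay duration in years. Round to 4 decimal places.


Answer: Macaulay duration = 6.2218 years

Derivation:
Coupon per period c = face * coupon_rate / m = 43.000000
Periods per year m = 1; per-period yield y/m = 0.032000
Number of cashflows N = 7
Cashflows (t years, CF_t, discount factor 1/(1+y/m)^(m*t), PV):
  t = 1.0000: CF_t = 43.000000, DF = 0.968992, PV = 41.666667
  t = 2.0000: CF_t = 43.000000, DF = 0.938946, PV = 40.374677
  t = 3.0000: CF_t = 43.000000, DF = 0.909831, PV = 39.122749
  t = 4.0000: CF_t = 43.000000, DF = 0.881620, PV = 37.909641
  t = 5.0000: CF_t = 43.000000, DF = 0.854283, PV = 36.734148
  t = 6.0000: CF_t = 43.000000, DF = 0.827793, PV = 35.595104
  t = 7.0000: CF_t = 1043.000000, DF = 0.802125, PV = 836.616503
Price P = sum_t PV_t = 1068.019489
Macaulay numerator sum_t t * PV_t:
  t * PV_t at t = 1.0000: 41.666667
  t * PV_t at t = 2.0000: 80.749354
  t * PV_t at t = 3.0000: 117.368247
  t * PV_t at t = 4.0000: 151.638562
  t * PV_t at t = 5.0000: 183.670739
  t * PV_t at t = 6.0000: 213.570627
  t * PV_t at t = 7.0000: 5856.315524
Macaulay duration D = (sum_t t * PV_t) / P = 6644.979720 / 1068.019489 = 6.221778


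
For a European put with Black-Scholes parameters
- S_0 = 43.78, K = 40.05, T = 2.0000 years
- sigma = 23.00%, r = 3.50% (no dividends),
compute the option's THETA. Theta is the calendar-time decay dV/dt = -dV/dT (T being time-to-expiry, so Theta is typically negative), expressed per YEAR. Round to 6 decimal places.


Answer: Theta = -0.662294

Derivation:
d1 = 0.6516094089; d2 = 0.3263402895
phi(d1) = 0.3226342520; exp(-qT) = 1.0000000000; exp(-rT) = 0.9323938199
Theta = -S*exp(-qT)*phi(d1)*sigma/(2*sqrt(T)) + r*K*exp(-rT)*N(-d2) - q*S*exp(-qT)*N(-d1)
N(-d1) = 0.2573265882; N(-d2) = 0.3720834543; sqrt(T) = 1.4142135624
Term 1 = -43.7800 * 1.0000000000 * 0.3226342520 * 0.2300 / (2 * 1.4142135624) = -1.1486006864
Term 2 = 0.0350 * 40.0500 * 0.9323938199 * 0.3720834543 = 0.4863067631
Term 3 = 0 (no dividend yield, q = 0)
Theta = -1.1486006864 + (0.4863067631) + (0.0000000000) = -0.662294


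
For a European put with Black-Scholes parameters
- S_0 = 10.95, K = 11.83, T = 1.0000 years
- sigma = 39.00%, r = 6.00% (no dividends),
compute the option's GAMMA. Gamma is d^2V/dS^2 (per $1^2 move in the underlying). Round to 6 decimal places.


d1 = 0.1506430212; d2 = -0.2393569788
phi(d1) = 0.3944412024; exp(-qT) = 1.0000000000; exp(-rT) = 0.9417645336
Gamma = exp(-qT) * phi(d1) / (S * sigma * sqrt(T)) = 1.0000000000 * 0.3944412024 / (10.9500 * 0.3900 * 1.0000000000) = 0.092364

Answer: Gamma = 0.092364


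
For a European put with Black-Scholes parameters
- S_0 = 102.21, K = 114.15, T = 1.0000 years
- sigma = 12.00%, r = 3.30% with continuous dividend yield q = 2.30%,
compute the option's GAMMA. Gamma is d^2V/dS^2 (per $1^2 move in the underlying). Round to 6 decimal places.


d1 = -0.7773654386; d2 = -0.8973654386
phi(d1) = 0.2949094126; exp(-qT) = 0.9772624838; exp(-rT) = 0.9675385596
Gamma = exp(-qT) * phi(d1) / (S * sigma * sqrt(T)) = 0.9772624838 * 0.2949094126 / (102.2100 * 0.1200 * 1.0000000000) = 0.023498

Answer: Gamma = 0.023498


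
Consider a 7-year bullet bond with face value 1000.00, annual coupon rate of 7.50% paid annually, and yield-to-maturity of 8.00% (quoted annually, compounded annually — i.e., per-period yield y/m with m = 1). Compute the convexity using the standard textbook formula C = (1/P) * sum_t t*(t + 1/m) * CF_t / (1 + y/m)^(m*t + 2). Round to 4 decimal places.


Answer: Convexity = 36.0764

Derivation:
Coupon per period c = face * coupon_rate / m = 75.000000
Periods per year m = 1; per-period yield y/m = 0.080000
Number of cashflows N = 7
Cashflows (t years, CF_t, discount factor 1/(1+y/m)^(m*t), PV):
  t = 1.0000: CF_t = 75.000000, DF = 0.925926, PV = 69.444444
  t = 2.0000: CF_t = 75.000000, DF = 0.857339, PV = 64.300412
  t = 3.0000: CF_t = 75.000000, DF = 0.793832, PV = 59.537418
  t = 4.0000: CF_t = 75.000000, DF = 0.735030, PV = 55.127239
  t = 5.0000: CF_t = 75.000000, DF = 0.680583, PV = 51.043740
  t = 6.0000: CF_t = 75.000000, DF = 0.630170, PV = 47.262722
  t = 7.0000: CF_t = 1075.000000, DF = 0.583490, PV = 627.252175
Price P = sum_t PV_t = 973.968150
Convexity numerator sum_t t*(t + 1/m) * CF_t / (1+y/m)^(m*t + 2):
  t = 1.0000: term = 119.074836
  t = 2.0000: term = 330.763434
  t = 3.0000: term = 612.524877
  t = 4.0000: term = 945.254440
  t = 5.0000: term = 1312.853389
  t = 6.0000: term = 1701.846986
  t = 7.0000: term = 30114.987821
Convexity = (1/P) * sum = 35137.305784 / 973.968150 = 36.076442


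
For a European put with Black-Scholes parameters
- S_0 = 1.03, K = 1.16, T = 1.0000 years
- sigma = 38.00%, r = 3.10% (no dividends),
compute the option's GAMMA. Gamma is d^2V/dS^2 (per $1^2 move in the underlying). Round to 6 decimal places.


d1 = -0.0412136918; d2 = -0.4212136918
phi(d1) = 0.3986036089; exp(-qT) = 1.0000000000; exp(-rT) = 0.9694755731
Gamma = exp(-qT) * phi(d1) / (S * sigma * sqrt(T)) = 1.0000000000 * 0.3986036089 / (1.0300 * 0.3800 * 1.0000000000) = 1.018405

Answer: Gamma = 1.018405


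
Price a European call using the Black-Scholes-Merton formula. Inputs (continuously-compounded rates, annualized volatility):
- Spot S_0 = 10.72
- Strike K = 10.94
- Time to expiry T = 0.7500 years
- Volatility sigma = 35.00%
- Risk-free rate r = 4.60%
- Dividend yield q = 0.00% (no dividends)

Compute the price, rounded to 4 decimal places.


Answer: Price = 1.3591

Derivation:
d1 = (ln(S/K) + (r - q + 0.5*sigma^2) * T) / (sigma * sqrt(T)) = 0.19835399
d2 = d1 - sigma * sqrt(T) = -0.10475490
exp(-rT) = 0.96608834; exp(-qT) = 1.00000000
C = S_0 * exp(-qT) * N(d1) - K * exp(-rT) * N(d2)
N(d1) = 0.57861594; N(d2) = 0.45828515
C = 10.7200 * 1.00000000 * 0.57861594 - 10.9400 * 0.96608834 * 0.45828515 = 1.3591


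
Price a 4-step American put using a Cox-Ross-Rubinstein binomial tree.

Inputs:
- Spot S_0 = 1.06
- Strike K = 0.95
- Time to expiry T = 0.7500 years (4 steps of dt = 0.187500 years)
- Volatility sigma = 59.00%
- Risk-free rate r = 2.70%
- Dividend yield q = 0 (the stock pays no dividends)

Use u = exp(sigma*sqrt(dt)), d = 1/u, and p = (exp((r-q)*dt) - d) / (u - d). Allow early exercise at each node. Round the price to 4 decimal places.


Answer: Price = V(0,0) = 0.1464

Derivation:
dt = T/N = 0.187500
u = exp(sigma*sqrt(dt)) = 1.291078; d = 1/u = 0.774547
p = (exp((r-q)*dt) - d) / (u - d) = 0.446302
Discount per step: exp(-r*dt) = 0.994950
Stock lattice S(k, i) with i counting down-moves:
  k=0: S(0,0) = 1.0600
  k=1: S(1,0) = 1.3685; S(1,1) = 0.8210
  k=2: S(2,0) = 1.7669; S(2,1) = 1.0600; S(2,2) = 0.6359
  k=3: S(3,0) = 2.2812; S(3,1) = 1.3685; S(3,2) = 0.8210; S(3,3) = 0.4925
  k=4: S(4,0) = 2.9452; S(4,1) = 1.7669; S(4,2) = 1.0600; S(4,3) = 0.6359; S(4,4) = 0.3815
Terminal payoffs V(N, i) = max(K - S_T, 0):
  V(4,0) = 0.000000; V(4,1) = 0.000000; V(4,2) = 0.000000; V(4,3) = 0.314082; V(4,4) = 0.568499
Backward induction: V(k, i) = exp(-r*dt) * [p * V(k+1, i) + (1-p) * V(k+1, i+1)]; then take max(V_cont, immediate exercise) for American.
  V(3,0) = exp(-r*dt) * [p*0.000000 + (1-p)*0.000000] = 0.000000; exercise = 0.000000; V(3,0) = max -> 0.000000
  V(3,1) = exp(-r*dt) * [p*0.000000 + (1-p)*0.000000] = 0.000000; exercise = 0.000000; V(3,1) = max -> 0.000000
  V(3,2) = exp(-r*dt) * [p*0.000000 + (1-p)*0.314082] = 0.173029; exercise = 0.128981; V(3,2) = max -> 0.173029
  V(3,3) = exp(-r*dt) * [p*0.314082 + (1-p)*0.568499] = 0.452655; exercise = 0.457452; V(3,3) = max -> 0.457452
  V(2,0) = exp(-r*dt) * [p*0.000000 + (1-p)*0.000000] = 0.000000; exercise = 0.000000; V(2,0) = max -> 0.000000
  V(2,1) = exp(-r*dt) * [p*0.000000 + (1-p)*0.173029] = 0.095322; exercise = 0.000000; V(2,1) = max -> 0.095322
  V(2,2) = exp(-r*dt) * [p*0.173029 + (1-p)*0.457452] = 0.328844; exercise = 0.314082; V(2,2) = max -> 0.328844
  V(1,0) = exp(-r*dt) * [p*0.000000 + (1-p)*0.095322] = 0.052513; exercise = 0.000000; V(1,0) = max -> 0.052513
  V(1,1) = exp(-r*dt) * [p*0.095322 + (1-p)*0.328844] = 0.223489; exercise = 0.128981; V(1,1) = max -> 0.223489
  V(0,0) = exp(-r*dt) * [p*0.052513 + (1-p)*0.223489] = 0.146439; exercise = 0.000000; V(0,0) = max -> 0.146439


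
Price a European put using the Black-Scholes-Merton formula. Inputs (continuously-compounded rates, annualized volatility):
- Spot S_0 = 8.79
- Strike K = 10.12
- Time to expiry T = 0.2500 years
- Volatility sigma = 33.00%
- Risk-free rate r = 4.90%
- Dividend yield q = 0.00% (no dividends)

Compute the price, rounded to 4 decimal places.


d1 = (ln(S/K) + (r - q + 0.5*sigma^2) * T) / (sigma * sqrt(T)) = -0.69719062
d2 = d1 - sigma * sqrt(T) = -0.86219062
exp(-rT) = 0.98782473; exp(-qT) = 1.00000000
P = K * exp(-rT) * N(-d2) - S_0 * exp(-qT) * N(-d1)
N(-d1) = 0.75715825; N(-d2) = 0.80570868
P = 10.1200 * 0.98782473 * 0.80570868 - 8.7900 * 1.00000000 * 0.75715825 = 1.3991

Answer: Price = 1.3991


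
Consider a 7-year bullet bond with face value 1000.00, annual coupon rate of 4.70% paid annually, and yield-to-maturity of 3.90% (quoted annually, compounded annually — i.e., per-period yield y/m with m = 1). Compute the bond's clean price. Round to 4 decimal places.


Coupon per period c = face * coupon_rate / m = 47.000000
Periods per year m = 1; per-period yield y/m = 0.039000
Number of cashflows N = 7
Cashflows (t years, CF_t, discount factor 1/(1+y/m)^(m*t), PV):
  t = 1.0000: CF_t = 47.000000, DF = 0.962464, PV = 45.235804
  t = 2.0000: CF_t = 47.000000, DF = 0.926337, PV = 43.537828
  t = 3.0000: CF_t = 47.000000, DF = 0.891566, PV = 41.903588
  t = 4.0000: CF_t = 47.000000, DF = 0.858100, PV = 40.330691
  t = 5.0000: CF_t = 47.000000, DF = 0.825890, PV = 38.816835
  t = 6.0000: CF_t = 47.000000, DF = 0.794889, PV = 37.359803
  t = 7.0000: CF_t = 1047.000000, DF = 0.765052, PV = 801.009836
Price P = sum_t PV_t = 1048.194385

Answer: Price = 1048.1944


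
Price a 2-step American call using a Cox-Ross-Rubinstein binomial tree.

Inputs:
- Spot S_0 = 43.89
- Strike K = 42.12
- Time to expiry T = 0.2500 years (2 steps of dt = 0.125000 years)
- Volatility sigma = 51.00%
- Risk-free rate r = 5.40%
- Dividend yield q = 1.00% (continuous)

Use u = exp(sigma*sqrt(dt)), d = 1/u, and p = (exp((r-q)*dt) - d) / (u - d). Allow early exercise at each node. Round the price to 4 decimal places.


Answer: Price = V(0,0) = 5.4142

Derivation:
dt = T/N = 0.125000
u = exp(sigma*sqrt(dt)) = 1.197591; d = 1/u = 0.835009
p = (exp((r-q)*dt) - d) / (u - d) = 0.470254
Discount per step: exp(-r*dt) = 0.993273
Stock lattice S(k, i) with i counting down-moves:
  k=0: S(0,0) = 43.8900
  k=1: S(1,0) = 52.5623; S(1,1) = 36.6486
  k=2: S(2,0) = 62.9481; S(2,1) = 43.8900; S(2,2) = 30.6019
Terminal payoffs V(N, i) = max(S_T - K, 0):
  V(2,0) = 20.828124; V(2,1) = 1.770000; V(2,2) = 0.000000
Backward induction: V(k, i) = exp(-r*dt) * [p * V(k+1, i) + (1-p) * V(k+1, i+1)]; then take max(V_cont, immediate exercise) for American.
  V(1,0) = exp(-r*dt) * [p*20.828124 + (1-p)*1.770000] = 10.659970; exercise = 10.442279; V(1,0) = max -> 10.659970
  V(1,1) = exp(-r*dt) * [p*1.770000 + (1-p)*0.000000] = 0.826751; exercise = 0.000000; V(1,1) = max -> 0.826751
  V(0,0) = exp(-r*dt) * [p*10.659970 + (1-p)*0.826751] = 5.414197; exercise = 1.770000; V(0,0) = max -> 5.414197


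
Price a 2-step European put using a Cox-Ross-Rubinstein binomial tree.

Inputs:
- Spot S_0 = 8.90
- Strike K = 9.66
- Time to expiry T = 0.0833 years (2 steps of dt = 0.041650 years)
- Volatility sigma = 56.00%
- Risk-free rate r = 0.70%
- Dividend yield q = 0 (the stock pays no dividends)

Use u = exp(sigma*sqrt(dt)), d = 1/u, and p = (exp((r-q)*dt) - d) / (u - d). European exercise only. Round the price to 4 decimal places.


Answer: Price = V(0,0) = 1.0951

Derivation:
dt = T/N = 0.041650
u = exp(sigma*sqrt(dt)) = 1.121073; d = 1/u = 0.892002
p = (exp((r-q)*dt) - d) / (u - d) = 0.472732
Discount per step: exp(-r*dt) = 0.999708
Stock lattice S(k, i) with i counting down-moves:
  k=0: S(0,0) = 8.9000
  k=1: S(1,0) = 9.9776; S(1,1) = 7.9388
  k=2: S(2,0) = 11.1856; S(2,1) = 8.9000; S(2,2) = 7.0814
Terminal payoffs V(N, i) = max(K - S_T, 0):
  V(2,0) = 0.000000; V(2,1) = 0.760000; V(2,2) = 2.578555
Backward induction: V(k, i) = exp(-r*dt) * [p * V(k+1, i) + (1-p) * V(k+1, i+1)].
  V(1,0) = exp(-r*dt) * [p*0.000000 + (1-p)*0.760000] = 0.400607
  V(1,1) = exp(-r*dt) * [p*0.760000 + (1-p)*2.578555] = 1.718364
  V(0,0) = exp(-r*dt) * [p*0.400607 + (1-p)*1.718364] = 1.095098


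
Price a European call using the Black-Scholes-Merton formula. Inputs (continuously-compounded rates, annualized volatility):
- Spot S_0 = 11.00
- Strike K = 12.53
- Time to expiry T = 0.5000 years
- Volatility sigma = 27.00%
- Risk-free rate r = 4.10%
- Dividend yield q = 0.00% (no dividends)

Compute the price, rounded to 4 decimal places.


d1 = (ln(S/K) + (r - q + 0.5*sigma^2) * T) / (sigma * sqrt(T)) = -0.47929005
d2 = d1 - sigma * sqrt(T) = -0.67020888
exp(-rT) = 0.97970870; exp(-qT) = 1.00000000
C = S_0 * exp(-qT) * N(d1) - K * exp(-rT) * N(d2)
N(d1) = 0.31586615; N(d2) = 0.25136232
C = 11.0000 * 1.00000000 * 0.31586615 - 12.5300 * 0.97970870 * 0.25136232 = 0.3889

Answer: Price = 0.3889


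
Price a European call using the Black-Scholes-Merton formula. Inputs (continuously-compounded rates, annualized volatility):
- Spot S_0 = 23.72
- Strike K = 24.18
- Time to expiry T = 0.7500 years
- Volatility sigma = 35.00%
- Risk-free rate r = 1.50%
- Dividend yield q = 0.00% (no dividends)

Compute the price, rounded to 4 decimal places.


d1 = (ln(S/K) + (r - q + 0.5*sigma^2) * T) / (sigma * sqrt(T)) = 0.12530226
d2 = d1 - sigma * sqrt(T) = -0.17780663
exp(-rT) = 0.98881304; exp(-qT) = 1.00000000
C = S_0 * exp(-qT) * N(d1) - K * exp(-rT) * N(d2)
N(d1) = 0.54985787; N(d2) = 0.42943742
C = 23.7200 * 1.00000000 * 0.54985787 - 24.1800 * 0.98881304 * 0.42943742 = 2.7750

Answer: Price = 2.7750


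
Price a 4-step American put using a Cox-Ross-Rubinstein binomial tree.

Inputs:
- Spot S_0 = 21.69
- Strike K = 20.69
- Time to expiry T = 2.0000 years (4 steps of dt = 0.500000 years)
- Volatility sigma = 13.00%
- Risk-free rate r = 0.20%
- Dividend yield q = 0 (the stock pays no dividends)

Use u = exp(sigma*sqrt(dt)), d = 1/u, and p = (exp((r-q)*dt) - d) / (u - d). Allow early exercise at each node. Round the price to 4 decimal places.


Answer: Price = V(0,0) = 1.1123

Derivation:
dt = T/N = 0.500000
u = exp(sigma*sqrt(dt)) = 1.096281; d = 1/u = 0.912175
p = (exp((r-q)*dt) - d) / (u - d) = 0.482470
Discount per step: exp(-r*dt) = 0.999000
Stock lattice S(k, i) with i counting down-moves:
  k=0: S(0,0) = 21.6900
  k=1: S(1,0) = 23.7783; S(1,1) = 19.7851
  k=2: S(2,0) = 26.0678; S(2,1) = 21.6900; S(2,2) = 18.0474
  k=3: S(3,0) = 28.5776; S(3,1) = 23.7783; S(3,2) = 19.7851; S(3,3) = 16.4624
  k=4: S(4,0) = 31.3291; S(4,1) = 26.0678; S(4,2) = 21.6900; S(4,3) = 18.0474; S(4,4) = 15.0166
Terminal payoffs V(N, i) = max(K - S_T, 0):
  V(4,0) = 0.000000; V(4,1) = 0.000000; V(4,2) = 0.000000; V(4,3) = 2.642565; V(4,4) = 5.673407
Backward induction: V(k, i) = exp(-r*dt) * [p * V(k+1, i) + (1-p) * V(k+1, i+1)]; then take max(V_cont, immediate exercise) for American.
  V(3,0) = exp(-r*dt) * [p*0.000000 + (1-p)*0.000000] = 0.000000; exercise = 0.000000; V(3,0) = max -> 0.000000
  V(3,1) = exp(-r*dt) * [p*0.000000 + (1-p)*0.000000] = 0.000000; exercise = 0.000000; V(3,1) = max -> 0.000000
  V(3,2) = exp(-r*dt) * [p*0.000000 + (1-p)*2.642565] = 1.366241; exercise = 0.904933; V(3,2) = max -> 1.366241
  V(3,3) = exp(-r*dt) * [p*2.642565 + (1-p)*5.673407] = 4.206909; exercise = 4.227589; V(3,3) = max -> 4.227589
  V(2,0) = exp(-r*dt) * [p*0.000000 + (1-p)*0.000000] = 0.000000; exercise = 0.000000; V(2,0) = max -> 0.000000
  V(2,1) = exp(-r*dt) * [p*0.000000 + (1-p)*1.366241] = 0.706365; exercise = 0.000000; V(2,1) = max -> 0.706365
  V(2,2) = exp(-r*dt) * [p*1.366241 + (1-p)*4.227589] = 2.844230; exercise = 2.642565; V(2,2) = max -> 2.844230
  V(1,0) = exp(-r*dt) * [p*0.000000 + (1-p)*0.706365] = 0.365200; exercise = 0.000000; V(1,0) = max -> 0.365200
  V(1,1) = exp(-r*dt) * [p*0.706365 + (1-p)*2.844230] = 1.810963; exercise = 0.904933; V(1,1) = max -> 1.810963
  V(0,0) = exp(-r*dt) * [p*0.365200 + (1-p)*1.810963] = 1.112314; exercise = 0.000000; V(0,0) = max -> 1.112314


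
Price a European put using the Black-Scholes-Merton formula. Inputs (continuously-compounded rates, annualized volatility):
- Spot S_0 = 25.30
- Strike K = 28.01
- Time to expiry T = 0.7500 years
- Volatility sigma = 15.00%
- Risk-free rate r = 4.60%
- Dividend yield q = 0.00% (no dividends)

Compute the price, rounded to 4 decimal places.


Answer: Price = 2.4133

Derivation:
d1 = (ln(S/K) + (r - q + 0.5*sigma^2) * T) / (sigma * sqrt(T)) = -0.45279421
d2 = d1 - sigma * sqrt(T) = -0.58269802
exp(-rT) = 0.96608834; exp(-qT) = 1.00000000
P = K * exp(-rT) * N(-d2) - S_0 * exp(-qT) * N(-d1)
N(-d1) = 0.67465153; N(-d2) = 0.71995170
P = 28.0100 * 0.96608834 * 0.71995170 - 25.3000 * 1.00000000 * 0.67465153 = 2.4133


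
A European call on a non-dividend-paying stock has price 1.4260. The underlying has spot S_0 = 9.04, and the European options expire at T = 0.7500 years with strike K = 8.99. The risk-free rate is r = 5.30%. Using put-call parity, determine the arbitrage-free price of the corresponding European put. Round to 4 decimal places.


Answer: Put price = 1.0257

Derivation:
Put-call parity: C - P = S_0 * exp(-qT) - K * exp(-rT).
S_0 * exp(-qT) = 9.0400 * 1.00000000 = 9.04000000
K * exp(-rT) = 8.9900 * 0.96102967 = 8.63965670
P = C - S*exp(-qT) + K*exp(-rT)
P = 1.4260 - 9.04000000 + 8.63965670 = 1.0257


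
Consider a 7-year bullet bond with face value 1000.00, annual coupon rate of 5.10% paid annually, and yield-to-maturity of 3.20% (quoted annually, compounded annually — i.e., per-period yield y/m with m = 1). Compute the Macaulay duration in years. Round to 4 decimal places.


Answer: Macaulay duration = 6.1179 years

Derivation:
Coupon per period c = face * coupon_rate / m = 51.000000
Periods per year m = 1; per-period yield y/m = 0.032000
Number of cashflows N = 7
Cashflows (t years, CF_t, discount factor 1/(1+y/m)^(m*t), PV):
  t = 1.0000: CF_t = 51.000000, DF = 0.968992, PV = 49.418605
  t = 2.0000: CF_t = 51.000000, DF = 0.938946, PV = 47.886245
  t = 3.0000: CF_t = 51.000000, DF = 0.909831, PV = 46.401400
  t = 4.0000: CF_t = 51.000000, DF = 0.881620, PV = 44.962597
  t = 5.0000: CF_t = 51.000000, DF = 0.854283, PV = 43.568408
  t = 6.0000: CF_t = 51.000000, DF = 0.827793, PV = 42.217449
  t = 7.0000: CF_t = 1051.000000, DF = 0.802125, PV = 843.033504
Price P = sum_t PV_t = 1117.488208
Macaulay numerator sum_t t * PV_t:
  t * PV_t at t = 1.0000: 49.418605
  t * PV_t at t = 2.0000: 95.772490
  t * PV_t at t = 3.0000: 139.204200
  t * PV_t at t = 4.0000: 179.850388
  t * PV_t at t = 5.0000: 217.842039
  t * PV_t at t = 6.0000: 253.304697
  t * PV_t at t = 7.0000: 5901.234531
Macaulay duration D = (sum_t t * PV_t) / P = 6836.626949 / 1117.488208 = 6.117852


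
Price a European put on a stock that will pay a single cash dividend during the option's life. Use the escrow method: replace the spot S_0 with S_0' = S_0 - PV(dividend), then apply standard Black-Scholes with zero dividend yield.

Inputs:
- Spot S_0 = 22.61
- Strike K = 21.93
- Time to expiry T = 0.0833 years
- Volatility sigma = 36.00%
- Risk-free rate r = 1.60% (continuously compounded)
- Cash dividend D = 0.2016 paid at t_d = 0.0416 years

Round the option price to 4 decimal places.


Answer: Price = 0.6863

Derivation:
PV(D) = D * exp(-r * t_d) = 0.2016 * 0.99933462 = 0.20146586
S_0' = S_0 - PV(D) = 22.6100 - 0.20146586 = 22.40853414
d1 = (ln(S_0'/K) + (r + sigma^2/2)*T) / (sigma*sqrt(T)) = 0.27253451
d2 = d1 - sigma*sqrt(T) = 0.16863225
exp(-rT) = 0.99866809
N(-d1) = 0.39260553; N(-d2) = 0.43304296
P = K * exp(-rT) * N(-d2) - S_0' * N(-d1) = 21.9300 * 0.99866809 * 0.43304296 - 22.40853414 * 0.39260553 = 0.6863


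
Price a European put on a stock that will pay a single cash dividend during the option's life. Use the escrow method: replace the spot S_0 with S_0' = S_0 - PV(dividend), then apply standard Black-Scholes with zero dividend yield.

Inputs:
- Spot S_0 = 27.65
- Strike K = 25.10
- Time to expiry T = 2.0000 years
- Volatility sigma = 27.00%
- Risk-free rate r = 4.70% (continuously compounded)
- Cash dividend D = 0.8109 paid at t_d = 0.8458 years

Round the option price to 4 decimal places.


Answer: Price = 2.0822

Derivation:
PV(D) = D * exp(-r * t_d) = 0.8109 * 0.96102717 = 0.77929693
S_0' = S_0 - PV(D) = 27.6500 - 0.77929693 = 26.87070307
d1 = (ln(S_0'/K) + (r + sigma^2/2)*T) / (sigma*sqrt(T)) = 0.61562482
d2 = d1 - sigma*sqrt(T) = 0.23378716
exp(-rT) = 0.91028276
N(-d1) = 0.26907108; N(-d2) = 0.40757511
P = K * exp(-rT) * N(-d2) - S_0' * N(-d1) = 25.1000 * 0.91028276 * 0.40757511 - 26.87070307 * 0.26907108 = 2.0822


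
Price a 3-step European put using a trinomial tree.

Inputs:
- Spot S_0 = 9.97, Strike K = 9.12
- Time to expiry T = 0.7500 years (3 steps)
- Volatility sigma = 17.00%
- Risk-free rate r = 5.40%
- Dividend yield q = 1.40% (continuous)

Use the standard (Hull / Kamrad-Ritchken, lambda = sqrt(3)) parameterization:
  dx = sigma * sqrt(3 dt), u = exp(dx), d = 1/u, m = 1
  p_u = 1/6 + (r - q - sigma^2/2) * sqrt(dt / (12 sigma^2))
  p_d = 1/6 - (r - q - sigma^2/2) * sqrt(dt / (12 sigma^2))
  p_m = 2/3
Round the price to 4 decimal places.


Answer: Price = V(0,0) = 0.1777

Derivation:
dt = T/N = 0.250000; dx = sigma*sqrt(3*dt) = 0.147224
u = exp(dx) = 1.158614; d = 1/u = 0.863100
p_u = 0.188360, p_m = 0.666667, p_d = 0.144974
Discount per step: exp(-r*dt) = 0.986591
Stock lattice S(k, j) with j the centered position index:
  k=0: S(0,+0) = 9.9700
  k=1: S(1,-1) = 8.6051; S(1,+0) = 9.9700; S(1,+1) = 11.5514
  k=2: S(2,-2) = 7.4271; S(2,-1) = 8.6051; S(2,+0) = 9.9700; S(2,+1) = 11.5514; S(2,+2) = 13.3836
  k=3: S(3,-3) = 6.4103; S(3,-2) = 7.4271; S(3,-1) = 8.6051; S(3,+0) = 9.9700; S(3,+1) = 11.5514; S(3,+2) = 13.3836; S(3,+3) = 15.5064
Terminal payoffs V(N, j) = max(K - S_T, 0):
  V(3,-3) = 2.709690; V(3,-2) = 1.692926; V(3,-1) = 0.514890; V(3,+0) = 0.000000; V(3,+1) = 0.000000; V(3,+2) = 0.000000; V(3,+3) = 0.000000
Backward induction: V(k, j) = exp(-r*dt) * [p_u * V(k+1, j+1) + p_m * V(k+1, j) + p_d * V(k+1, j-1)]
  V(2,-2) = exp(-r*dt) * [p_u*0.514890 + p_m*1.692926 + p_d*2.709690] = 1.596733
  V(2,-1) = exp(-r*dt) * [p_u*0.000000 + p_m*0.514890 + p_d*1.692926] = 0.580795
  V(2,+0) = exp(-r*dt) * [p_u*0.000000 + p_m*0.000000 + p_d*0.514890] = 0.073644
  V(2,+1) = exp(-r*dt) * [p_u*0.000000 + p_m*0.000000 + p_d*0.000000] = 0.000000
  V(2,+2) = exp(-r*dt) * [p_u*0.000000 + p_m*0.000000 + p_d*0.000000] = 0.000000
  V(1,-1) = exp(-r*dt) * [p_u*0.073644 + p_m*0.580795 + p_d*1.596733] = 0.624071
  V(1,+0) = exp(-r*dt) * [p_u*0.000000 + p_m*0.073644 + p_d*0.580795] = 0.131509
  V(1,+1) = exp(-r*dt) * [p_u*0.000000 + p_m*0.000000 + p_d*0.073644] = 0.010533
  V(0,+0) = exp(-r*dt) * [p_u*0.010533 + p_m*0.131509 + p_d*0.624071] = 0.177715


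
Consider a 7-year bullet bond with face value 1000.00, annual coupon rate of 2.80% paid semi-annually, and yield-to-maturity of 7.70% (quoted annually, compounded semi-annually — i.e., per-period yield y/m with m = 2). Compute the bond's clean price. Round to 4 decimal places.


Coupon per period c = face * coupon_rate / m = 14.000000
Periods per year m = 2; per-period yield y/m = 0.038500
Number of cashflows N = 14
Cashflows (t years, CF_t, discount factor 1/(1+y/m)^(m*t), PV):
  t = 0.5000: CF_t = 14.000000, DF = 0.962927, PV = 13.480982
  t = 1.0000: CF_t = 14.000000, DF = 0.927229, PV = 12.981206
  t = 1.5000: CF_t = 14.000000, DF = 0.892854, PV = 12.499957
  t = 2.0000: CF_t = 14.000000, DF = 0.859754, PV = 12.036550
  t = 2.5000: CF_t = 14.000000, DF = 0.827880, PV = 11.590323
  t = 3.0000: CF_t = 14.000000, DF = 0.797188, PV = 11.160638
  t = 3.5000: CF_t = 14.000000, DF = 0.767635, PV = 10.746883
  t = 4.0000: CF_t = 14.000000, DF = 0.739176, PV = 10.348467
  t = 4.5000: CF_t = 14.000000, DF = 0.711773, PV = 9.964822
  t = 5.0000: CF_t = 14.000000, DF = 0.685386, PV = 9.595399
  t = 5.5000: CF_t = 14.000000, DF = 0.659977, PV = 9.239671
  t = 6.0000: CF_t = 14.000000, DF = 0.635509, PV = 8.897132
  t = 6.5000: CF_t = 14.000000, DF = 0.611949, PV = 8.567291
  t = 7.0000: CF_t = 1014.000000, DF = 0.589263, PV = 597.512428
Price P = sum_t PV_t = 738.621750

Answer: Price = 738.6217


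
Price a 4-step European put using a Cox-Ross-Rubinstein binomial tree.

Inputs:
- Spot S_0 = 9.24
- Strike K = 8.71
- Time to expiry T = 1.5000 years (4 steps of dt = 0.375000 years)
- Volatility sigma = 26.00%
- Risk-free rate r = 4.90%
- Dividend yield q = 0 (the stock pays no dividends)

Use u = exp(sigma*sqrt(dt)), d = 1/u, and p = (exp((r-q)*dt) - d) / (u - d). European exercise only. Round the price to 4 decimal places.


dt = T/N = 0.375000
u = exp(sigma*sqrt(dt)) = 1.172592; d = 1/u = 0.852811
p = (exp((r-q)*dt) - d) / (u - d) = 0.518272
Discount per step: exp(-r*dt) = 0.981793
Stock lattice S(k, i) with i counting down-moves:
  k=0: S(0,0) = 9.2400
  k=1: S(1,0) = 10.8348; S(1,1) = 7.8800
  k=2: S(2,0) = 12.7047; S(2,1) = 9.2400; S(2,2) = 6.7201
  k=3: S(3,0) = 14.8975; S(3,1) = 10.8348; S(3,2) = 7.8800; S(3,3) = 5.7310
  k=4: S(4,0) = 17.4687; S(4,1) = 12.7047; S(4,2) = 9.2400; S(4,3) = 6.7201; S(4,4) = 4.8875
Terminal payoffs V(N, i) = max(K - S_T, 0):
  V(4,0) = 0.000000; V(4,1) = 0.000000; V(4,2) = 0.000000; V(4,3) = 1.989865; V(4,4) = 3.822531
Backward induction: V(k, i) = exp(-r*dt) * [p * V(k+1, i) + (1-p) * V(k+1, i+1)].
  V(3,0) = exp(-r*dt) * [p*0.000000 + (1-p)*0.000000] = 0.000000
  V(3,1) = exp(-r*dt) * [p*0.000000 + (1-p)*0.000000] = 0.000000
  V(3,2) = exp(-r*dt) * [p*0.000000 + (1-p)*1.989865] = 0.941121
  V(3,3) = exp(-r*dt) * [p*1.989865 + (1-p)*3.822531] = 2.820407
  V(2,0) = exp(-r*dt) * [p*0.000000 + (1-p)*0.000000] = 0.000000
  V(2,1) = exp(-r*dt) * [p*0.000000 + (1-p)*0.941121] = 0.445110
  V(2,2) = exp(-r*dt) * [p*0.941121 + (1-p)*2.820407] = 1.812807
  V(1,0) = exp(-r*dt) * [p*0.000000 + (1-p)*0.445110] = 0.210518
  V(1,1) = exp(-r*dt) * [p*0.445110 + (1-p)*1.812807] = 1.083868
  V(0,0) = exp(-r*dt) * [p*0.210518 + (1-p)*1.083868] = 0.619742

Answer: Price = V(0,0) = 0.6197


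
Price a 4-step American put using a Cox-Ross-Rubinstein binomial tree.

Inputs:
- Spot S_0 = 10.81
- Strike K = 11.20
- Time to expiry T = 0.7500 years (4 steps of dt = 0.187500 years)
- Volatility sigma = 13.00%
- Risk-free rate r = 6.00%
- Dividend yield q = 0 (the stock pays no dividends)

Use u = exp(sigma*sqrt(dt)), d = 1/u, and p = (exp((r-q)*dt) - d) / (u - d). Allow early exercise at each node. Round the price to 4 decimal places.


Answer: Price = V(0,0) = 0.5406

Derivation:
dt = T/N = 0.187500
u = exp(sigma*sqrt(dt)) = 1.057906; d = 1/u = 0.945263
p = (exp((r-q)*dt) - d) / (u - d) = 0.586368
Discount per step: exp(-r*dt) = 0.988813
Stock lattice S(k, i) with i counting down-moves:
  k=0: S(0,0) = 10.8100
  k=1: S(1,0) = 11.4360; S(1,1) = 10.2183
  k=2: S(2,0) = 12.0982; S(2,1) = 10.8100; S(2,2) = 9.6590
  k=3: S(3,0) = 12.7987; S(3,1) = 11.4360; S(3,2) = 10.2183; S(3,3) = 9.1303
  k=4: S(4,0) = 13.5399; S(4,1) = 12.0982; S(4,2) = 10.8100; S(4,3) = 9.6590; S(4,4) = 8.6305
Terminal payoffs V(N, i) = max(K - S_T, 0):
  V(4,0) = 0.000000; V(4,1) = 0.000000; V(4,2) = 0.390000; V(4,3) = 1.541017; V(4,4) = 2.569478
Backward induction: V(k, i) = exp(-r*dt) * [p * V(k+1, i) + (1-p) * V(k+1, i+1)]; then take max(V_cont, immediate exercise) for American.
  V(3,0) = exp(-r*dt) * [p*0.000000 + (1-p)*0.000000] = 0.000000; exercise = 0.000000; V(3,0) = max -> 0.000000
  V(3,1) = exp(-r*dt) * [p*0.000000 + (1-p)*0.390000] = 0.159512; exercise = 0.000000; V(3,1) = max -> 0.159512
  V(3,2) = exp(-r*dt) * [p*0.390000 + (1-p)*1.541017] = 0.856409; exercise = 0.981703; V(3,2) = max -> 0.981703
  V(3,3) = exp(-r*dt) * [p*1.541017 + (1-p)*2.569478] = 1.944423; exercise = 2.069717; V(3,3) = max -> 2.069717
  V(2,0) = exp(-r*dt) * [p*0.000000 + (1-p)*0.159512] = 0.065241; exercise = 0.000000; V(2,0) = max -> 0.065241
  V(2,1) = exp(-r*dt) * [p*0.159512 + (1-p)*0.981703] = 0.494007; exercise = 0.390000; V(2,1) = max -> 0.494007
  V(2,2) = exp(-r*dt) * [p*0.981703 + (1-p)*2.069717] = 1.415723; exercise = 1.541017; V(2,2) = max -> 1.541017
  V(1,0) = exp(-r*dt) * [p*0.065241 + (1-p)*0.494007] = 0.239879; exercise = 0.000000; V(1,0) = max -> 0.239879
  V(1,1) = exp(-r*dt) * [p*0.494007 + (1-p)*1.541017] = 0.916713; exercise = 0.981703; V(1,1) = max -> 0.981703
  V(0,0) = exp(-r*dt) * [p*0.239879 + (1-p)*0.981703] = 0.540605; exercise = 0.390000; V(0,0) = max -> 0.540605


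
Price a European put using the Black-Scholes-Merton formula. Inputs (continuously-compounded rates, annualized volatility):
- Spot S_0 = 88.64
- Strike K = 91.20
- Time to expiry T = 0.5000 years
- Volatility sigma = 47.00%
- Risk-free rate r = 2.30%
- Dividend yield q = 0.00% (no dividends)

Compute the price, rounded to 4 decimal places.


Answer: Price = 12.5724

Derivation:
d1 = (ln(S/K) + (r - q + 0.5*sigma^2) * T) / (sigma * sqrt(T)) = 0.11510292
d2 = d1 - sigma * sqrt(T) = -0.21723727
exp(-rT) = 0.98856587; exp(-qT) = 1.00000000
P = K * exp(-rT) * N(-d2) - S_0 * exp(-qT) * N(-d1)
N(-d1) = 0.45418177; N(-d2) = 0.58598828
P = 91.2000 * 0.98856587 * 0.58598828 - 88.6400 * 1.00000000 * 0.45418177 = 12.5724


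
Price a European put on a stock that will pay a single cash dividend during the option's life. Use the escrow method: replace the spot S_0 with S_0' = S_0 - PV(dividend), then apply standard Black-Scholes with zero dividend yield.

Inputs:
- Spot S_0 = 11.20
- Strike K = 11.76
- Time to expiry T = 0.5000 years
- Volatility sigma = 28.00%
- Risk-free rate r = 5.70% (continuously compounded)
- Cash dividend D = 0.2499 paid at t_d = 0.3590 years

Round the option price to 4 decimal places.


Answer: Price = 1.1399

Derivation:
PV(D) = D * exp(-r * t_d) = 0.2499 * 0.97974495 = 0.24483826
S_0' = S_0 - PV(D) = 11.2000 - 0.24483826 = 10.95516174
d1 = (ln(S_0'/K) + (r + sigma^2/2)*T) / (sigma*sqrt(T)) = -0.11512307
d2 = d1 - sigma*sqrt(T) = -0.31311297
exp(-rT) = 0.97190229
N(-d1) = 0.54582621; N(-d2) = 0.62290258
P = K * exp(-rT) * N(-d2) - S_0' * N(-d1) = 11.7600 * 0.97190229 * 0.62290258 - 10.95516174 * 0.54582621 = 1.1399


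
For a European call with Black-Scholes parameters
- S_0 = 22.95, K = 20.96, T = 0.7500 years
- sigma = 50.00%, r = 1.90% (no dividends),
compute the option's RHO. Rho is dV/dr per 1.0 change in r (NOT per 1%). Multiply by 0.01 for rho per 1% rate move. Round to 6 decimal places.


d1 = 0.4588827907; d2 = 0.0258700888
phi(d1) = 0.3590745539; exp(-qT) = 1.0000000000; exp(-rT) = 0.9858510507
N(d2) = 0.5103195211
Rho = K*T*exp(-rT)*N(d2) = 20.9600 * 0.7500 * 0.9858510507 * 0.5103195211 = 7.908717

Answer: Rho = 7.908717


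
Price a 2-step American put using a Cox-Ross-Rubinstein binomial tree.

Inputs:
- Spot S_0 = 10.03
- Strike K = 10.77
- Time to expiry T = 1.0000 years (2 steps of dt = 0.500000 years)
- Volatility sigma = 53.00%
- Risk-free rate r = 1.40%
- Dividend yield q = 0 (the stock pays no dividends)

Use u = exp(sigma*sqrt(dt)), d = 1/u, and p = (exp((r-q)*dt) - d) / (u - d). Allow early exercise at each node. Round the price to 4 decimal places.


Answer: Price = V(0,0) = 2.4224

Derivation:
dt = T/N = 0.500000
u = exp(sigma*sqrt(dt)) = 1.454652; d = 1/u = 0.687450
p = (exp((r-q)*dt) - d) / (u - d) = 0.416546
Discount per step: exp(-r*dt) = 0.993024
Stock lattice S(k, i) with i counting down-moves:
  k=0: S(0,0) = 10.0300
  k=1: S(1,0) = 14.5902; S(1,1) = 6.8951
  k=2: S(2,0) = 21.2236; S(2,1) = 10.0300; S(2,2) = 4.7400
Terminal payoffs V(N, i) = max(K - S_T, 0):
  V(2,0) = 0.000000; V(2,1) = 0.740000; V(2,2) = 6.029951
Backward induction: V(k, i) = exp(-r*dt) * [p * V(k+1, i) + (1-p) * V(k+1, i+1)]; then take max(V_cont, immediate exercise) for American.
  V(1,0) = exp(-r*dt) * [p*0.000000 + (1-p)*0.740000] = 0.428744; exercise = 0.000000; V(1,0) = max -> 0.428744
  V(1,1) = exp(-r*dt) * [p*0.740000 + (1-p)*6.029951] = 3.799753; exercise = 3.874879; V(1,1) = max -> 3.874879
  V(0,0) = exp(-r*dt) * [p*0.428744 + (1-p)*3.874879] = 2.422390; exercise = 0.740000; V(0,0) = max -> 2.422390


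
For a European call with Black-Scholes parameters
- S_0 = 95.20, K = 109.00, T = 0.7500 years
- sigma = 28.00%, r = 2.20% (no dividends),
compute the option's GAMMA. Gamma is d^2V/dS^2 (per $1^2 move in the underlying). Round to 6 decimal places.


Answer: Gamma = 0.016144

Derivation:
d1 = -0.3689595678; d2 = -0.6114466809
phi(d1) = 0.3726915614; exp(-qT) = 1.0000000000; exp(-rT) = 0.9836353794
Gamma = exp(-qT) * phi(d1) / (S * sigma * sqrt(T)) = 1.0000000000 * 0.3726915614 / (95.2000 * 0.2800 * 0.8660254038) = 0.016144
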